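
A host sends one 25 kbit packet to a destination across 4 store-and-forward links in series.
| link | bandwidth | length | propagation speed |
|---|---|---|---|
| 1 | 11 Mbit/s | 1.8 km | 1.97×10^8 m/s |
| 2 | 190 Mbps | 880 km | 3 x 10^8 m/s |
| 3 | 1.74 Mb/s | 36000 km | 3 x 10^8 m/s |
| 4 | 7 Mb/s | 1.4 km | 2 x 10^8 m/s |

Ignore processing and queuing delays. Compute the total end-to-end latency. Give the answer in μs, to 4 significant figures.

143300 μs

L = 25000 bits.
Transmission delays (L/R per hop): 2272.73, 131.579, 14367.8, 3571.43 μs; sum = 20343.6 μs.
Propagation delays (d/s per hop): 9.13706, 2933.33, 120000, 7 μs; sum = 122949 μs.
End-to-end = 143300 μs.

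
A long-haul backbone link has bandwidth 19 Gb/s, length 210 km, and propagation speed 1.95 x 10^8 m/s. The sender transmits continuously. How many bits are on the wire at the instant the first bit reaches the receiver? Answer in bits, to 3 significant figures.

20500000 bits

Propagation delay = 210000 / 195000000 = 0.00107692 s.
BDP = R × t_prop = 19000000000 × 0.00107692 = 20461500 bits.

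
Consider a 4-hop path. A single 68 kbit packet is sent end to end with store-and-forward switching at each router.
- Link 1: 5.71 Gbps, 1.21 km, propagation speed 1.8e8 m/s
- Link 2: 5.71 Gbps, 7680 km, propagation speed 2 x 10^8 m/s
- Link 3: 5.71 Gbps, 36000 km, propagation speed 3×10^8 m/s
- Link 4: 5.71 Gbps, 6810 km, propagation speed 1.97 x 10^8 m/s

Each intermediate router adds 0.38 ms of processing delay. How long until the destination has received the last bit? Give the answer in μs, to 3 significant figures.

194000 μs

L = 68000 bits.
Transmission delay per hop = L/R = 68000/5710000000 = 11.9089 μs; 4 hops → 47.6357 μs.
Propagation delays (d/s per hop): 6.72222, 38400, 120000, 34568.5 μs; sum = 192975 μs.
Processing at 3 router(s): 3 × 0.38 ms = 1140 μs.
End-to-end = 194000 μs.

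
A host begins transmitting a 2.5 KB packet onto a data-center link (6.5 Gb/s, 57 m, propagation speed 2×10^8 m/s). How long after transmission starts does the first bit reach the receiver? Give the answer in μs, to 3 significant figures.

First bit experiences only propagation delay: d/s = 57/200000000 = 0.285 μs.

0.285 μs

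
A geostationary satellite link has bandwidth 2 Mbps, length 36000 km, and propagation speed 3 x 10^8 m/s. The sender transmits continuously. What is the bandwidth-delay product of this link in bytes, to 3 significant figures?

Propagation delay = 36000000 / 300000000 = 0.12 s.
BDP = R × t_prop = 2000000 × 0.12 = 240000 bits.
In bytes: 240000/8 = 30000 bytes.

30000 bytes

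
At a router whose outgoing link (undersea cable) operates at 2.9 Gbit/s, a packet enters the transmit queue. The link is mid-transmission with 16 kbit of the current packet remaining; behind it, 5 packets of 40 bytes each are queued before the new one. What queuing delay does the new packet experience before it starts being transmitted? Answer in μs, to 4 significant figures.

6.069 μs

Each queued packet: L/R = 320/2900000000 = 0.110345 μs.
5 queued → 0.551724 μs.
Plus remaining 16000 bits of current packet: 5.51724 μs.
Queuing delay = 6.069 μs.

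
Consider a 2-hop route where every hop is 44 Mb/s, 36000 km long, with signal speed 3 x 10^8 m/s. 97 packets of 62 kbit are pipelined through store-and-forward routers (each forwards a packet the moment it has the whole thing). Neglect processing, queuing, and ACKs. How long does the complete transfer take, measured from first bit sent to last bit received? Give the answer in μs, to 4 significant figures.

378100 μs

Per-hop transmission t_tx = L/R = 62000/44000000 = 1409.09 μs.
Per-hop propagation t_prop = 36000000/300000000 = 120000 μs.
Pipeline fill: first packet needs 2·t_tx to clear all hops; remaining 96 packets each add one t_tx.
Total = (2+97-1)·t_tx + 2·t_prop = 98·1409.09 + 2·120000 = 378100 μs.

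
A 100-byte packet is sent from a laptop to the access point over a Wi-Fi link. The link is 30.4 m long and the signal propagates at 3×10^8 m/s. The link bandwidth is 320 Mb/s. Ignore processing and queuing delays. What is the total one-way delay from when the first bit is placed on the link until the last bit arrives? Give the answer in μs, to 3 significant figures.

2.60 μs

L = 100 × 8 = 800 bits.
Transmission delay = L/R = 800 / 320000000 = 2.5 μs.
Propagation delay = d/s = 30.4 m / 300000000 m/s = 0.101333 μs.
Total = 2.60 μs.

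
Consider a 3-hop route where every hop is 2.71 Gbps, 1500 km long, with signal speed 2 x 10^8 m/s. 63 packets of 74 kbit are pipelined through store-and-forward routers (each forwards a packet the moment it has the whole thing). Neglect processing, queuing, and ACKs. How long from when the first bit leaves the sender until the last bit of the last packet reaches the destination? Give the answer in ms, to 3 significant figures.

24.3 ms

Per-hop transmission t_tx = L/R = 74000/2710000000 = 0.0273063 ms.
Per-hop propagation t_prop = 1500000/200000000 = 7.5 ms.
Pipeline fill: first packet needs 3·t_tx to clear all hops; remaining 62 packets each add one t_tx.
Total = (3+63-1)·t_tx + 3·t_prop = 65·0.0273063 + 3·7.5 = 24.3 ms.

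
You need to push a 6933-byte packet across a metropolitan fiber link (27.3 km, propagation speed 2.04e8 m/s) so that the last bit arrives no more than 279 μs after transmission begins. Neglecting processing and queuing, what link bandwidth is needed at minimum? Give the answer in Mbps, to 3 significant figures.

L = 55464 bits.
Propagation delay = 27300 / 204000000 = 133.824 μs.
Transmission budget = 279 − 133.824 = 145.176 μs.
R ≥ L / t_tx = 55464 bits / 0.000145176 s = 382 Mbps.

382 Mbps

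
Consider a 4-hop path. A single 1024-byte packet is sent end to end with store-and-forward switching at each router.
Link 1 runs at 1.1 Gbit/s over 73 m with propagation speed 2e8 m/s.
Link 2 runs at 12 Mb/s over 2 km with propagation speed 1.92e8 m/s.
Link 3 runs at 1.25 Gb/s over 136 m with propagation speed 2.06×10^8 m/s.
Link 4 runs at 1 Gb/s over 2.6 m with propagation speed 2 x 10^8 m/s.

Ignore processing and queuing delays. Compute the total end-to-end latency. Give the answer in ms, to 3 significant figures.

L = 1024 × 8 = 8192 bits.
Transmission delays (L/R per hop): 0.00744727, 0.682667, 0.0065536, 0.008192 ms; sum = 0.70486 ms.
Propagation delays (d/s per hop): 0.000365, 0.0104167, 0.000660194, 1.3e-05 ms; sum = 0.0114549 ms.
End-to-end = 0.716 ms.

0.716 ms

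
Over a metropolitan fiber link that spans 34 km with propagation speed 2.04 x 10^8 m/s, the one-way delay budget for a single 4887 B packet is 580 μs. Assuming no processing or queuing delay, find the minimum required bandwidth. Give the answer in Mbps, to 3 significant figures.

94.6 Mbps

L = 39096 bits.
Propagation delay = 34000 / 204000000 = 166.667 μs.
Transmission budget = 580 − 166.667 = 413.333 μs.
R ≥ L / t_tx = 39096 bits / 0.000413333 s = 94.6 Mbps.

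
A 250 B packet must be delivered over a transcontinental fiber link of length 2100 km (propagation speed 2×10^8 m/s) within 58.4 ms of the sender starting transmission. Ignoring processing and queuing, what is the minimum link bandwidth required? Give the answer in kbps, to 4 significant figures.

L = 2000 bits.
Propagation delay = 2100000 / 200000000 = 10.5 ms.
Transmission budget = 58.4 − 10.5 = 47.9 ms.
R ≥ L / t_tx = 2000 bits / 0.0479 s = 41.75 kbps.

41.75 kbps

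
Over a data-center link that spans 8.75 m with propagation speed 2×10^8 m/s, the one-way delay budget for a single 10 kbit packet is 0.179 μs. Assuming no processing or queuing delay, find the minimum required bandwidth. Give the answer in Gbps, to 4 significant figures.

Propagation delay = 8.75 / 200000000 = 0.04375 μs.
Transmission budget = 0.179 − 0.04375 = 0.13525 μs.
R ≥ L / t_tx = 10000 bits / 1.3525e-07 s = 73.94 Gbps.

73.94 Gbps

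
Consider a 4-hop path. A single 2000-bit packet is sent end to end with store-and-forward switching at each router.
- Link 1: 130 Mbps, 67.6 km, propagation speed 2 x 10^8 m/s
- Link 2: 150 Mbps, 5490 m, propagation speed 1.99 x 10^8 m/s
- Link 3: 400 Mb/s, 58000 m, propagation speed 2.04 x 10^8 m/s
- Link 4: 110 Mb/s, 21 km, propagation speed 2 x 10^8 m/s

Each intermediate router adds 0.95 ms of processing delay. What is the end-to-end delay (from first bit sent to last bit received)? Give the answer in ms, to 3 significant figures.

3.66 ms

Transmission delays (L/R per hop): 0.0153846, 0.0133333, 0.005, 0.0181818 ms; sum = 0.0518998 ms.
Propagation delays (d/s per hop): 0.338, 0.0275879, 0.284314, 0.105 ms; sum = 0.754902 ms.
Processing at 3 router(s): 3 × 0.95 ms = 2.85 ms.
End-to-end = 3.66 ms.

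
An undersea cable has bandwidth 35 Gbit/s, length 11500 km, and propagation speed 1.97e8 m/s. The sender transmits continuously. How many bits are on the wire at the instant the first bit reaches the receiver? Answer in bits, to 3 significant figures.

Propagation delay = 11500000 / 197000000 = 0.0583756 s.
BDP = R × t_prop = 35000000000 × 0.0583756 = 2043150000 bits.

2040000000 bits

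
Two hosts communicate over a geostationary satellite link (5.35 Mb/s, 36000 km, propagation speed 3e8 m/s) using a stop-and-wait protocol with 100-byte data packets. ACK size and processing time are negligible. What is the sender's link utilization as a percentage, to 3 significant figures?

t_tx = L/R = 800/5350000 = 0.000149533 s.
t_prop = 36000000/300000000 = 0.12 s; RTT = 0.24 s.
Cycle = t_tx + RTT = 0.24015 s.
Utilization = t_tx / cycle = 0.000149533/0.24015 = 0.0623 %.

0.0623 %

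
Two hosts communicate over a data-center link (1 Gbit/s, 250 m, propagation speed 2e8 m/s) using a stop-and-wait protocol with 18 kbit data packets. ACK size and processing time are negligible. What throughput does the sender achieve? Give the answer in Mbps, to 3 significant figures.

t_tx = L/R = 18000/1000000000 = 1.8e-05 s.
t_prop = 250/200000000 = 1.25e-06 s; RTT = 2.5e-06 s.
Cycle = t_tx + RTT = 2.05e-05 s.
Throughput = L / cycle = 18000 / 2.05e-05 = 878 Mbps.

878 Mbps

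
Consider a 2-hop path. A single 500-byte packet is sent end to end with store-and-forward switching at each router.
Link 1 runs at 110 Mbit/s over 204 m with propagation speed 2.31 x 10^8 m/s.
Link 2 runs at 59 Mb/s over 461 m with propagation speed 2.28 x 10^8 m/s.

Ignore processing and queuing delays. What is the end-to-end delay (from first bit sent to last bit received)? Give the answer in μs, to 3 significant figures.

L = 500 × 8 = 4000 bits.
Transmission delays (L/R per hop): 36.3636, 67.7966 μs; sum = 104.16 μs.
Propagation delays (d/s per hop): 0.883117, 2.02193 μs; sum = 2.90505 μs.
End-to-end = 107 μs.

107 μs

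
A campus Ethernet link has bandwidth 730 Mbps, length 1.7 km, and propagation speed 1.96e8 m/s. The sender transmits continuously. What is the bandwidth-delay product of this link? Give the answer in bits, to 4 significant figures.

6332 bits

Propagation delay = 1700 / 196000000 = 8.67347e-06 s.
BDP = R × t_prop = 730000000 × 8.67347e-06 = 6331.63 bits.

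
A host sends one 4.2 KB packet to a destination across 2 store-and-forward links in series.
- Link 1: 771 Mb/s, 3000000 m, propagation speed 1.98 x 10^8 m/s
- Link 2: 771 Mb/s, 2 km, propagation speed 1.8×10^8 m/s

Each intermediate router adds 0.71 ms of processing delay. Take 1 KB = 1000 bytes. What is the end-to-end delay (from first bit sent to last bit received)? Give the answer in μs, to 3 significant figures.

L = 33600 bits.
Transmission delay per hop = L/R = 33600/771000000 = 43.5798 μs; 2 hops → 87.1595 μs.
Propagation delays (d/s per hop): 15151.5, 11.1111 μs; sum = 15162.6 μs.
Processing at 1 router(s): 1 × 0.71 ms = 710 μs.
End-to-end = 16000 μs.

16000 μs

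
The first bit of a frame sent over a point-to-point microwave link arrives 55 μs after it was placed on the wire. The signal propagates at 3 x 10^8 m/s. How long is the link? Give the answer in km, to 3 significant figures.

16.5 km

d = s × t_prop = 300000000 × 5.5e-05 = 16.5 km.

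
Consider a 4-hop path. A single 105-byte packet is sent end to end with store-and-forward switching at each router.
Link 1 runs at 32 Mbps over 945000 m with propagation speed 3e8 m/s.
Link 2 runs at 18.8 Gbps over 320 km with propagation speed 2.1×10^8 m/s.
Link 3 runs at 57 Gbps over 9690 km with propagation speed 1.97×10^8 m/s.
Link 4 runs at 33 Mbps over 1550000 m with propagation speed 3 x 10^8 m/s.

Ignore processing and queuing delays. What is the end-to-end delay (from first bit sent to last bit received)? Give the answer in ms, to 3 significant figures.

L = 105 × 8 = 840 bits.
Transmission delays (L/R per hop): 0.02625, 4.46809e-05, 1.47368e-05, 0.0254545 ms; sum = 0.051764 ms.
Propagation delays (d/s per hop): 3.15, 1.52381, 49.1878, 5.16667 ms; sum = 59.0283 ms.
End-to-end = 59.1 ms.

59.1 ms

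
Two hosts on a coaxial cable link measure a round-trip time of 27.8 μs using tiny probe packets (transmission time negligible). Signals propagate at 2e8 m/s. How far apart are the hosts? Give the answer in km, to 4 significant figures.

One-way propagation = RTT/2 = 13.9 μs.
d = s × t = 200000000 × 1.39e-05 = 2.780 km.

2.780 km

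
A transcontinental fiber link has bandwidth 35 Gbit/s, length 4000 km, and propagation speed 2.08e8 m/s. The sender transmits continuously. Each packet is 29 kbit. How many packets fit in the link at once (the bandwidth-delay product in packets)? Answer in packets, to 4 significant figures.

23210 packets

Propagation delay = 4000000 / 208000000 = 0.0192308 s.
BDP = R × t_prop = 35000000000 × 0.0192308 = 673077000 bits.
In packets of 29000 bits: 23210 packets.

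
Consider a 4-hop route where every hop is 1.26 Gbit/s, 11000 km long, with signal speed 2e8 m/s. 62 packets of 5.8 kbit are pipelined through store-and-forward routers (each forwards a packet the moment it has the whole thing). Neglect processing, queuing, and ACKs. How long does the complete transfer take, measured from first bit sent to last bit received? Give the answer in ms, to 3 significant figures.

220 ms

Per-hop transmission t_tx = L/R = 5800/1260000000 = 0.00460317 ms.
Per-hop propagation t_prop = 11000000/200000000 = 55 ms.
Pipeline fill: first packet needs 4·t_tx to clear all hops; remaining 61 packets each add one t_tx.
Total = (4+62-1)·t_tx + 4·t_prop = 65·0.00460317 + 4·55 = 220 ms.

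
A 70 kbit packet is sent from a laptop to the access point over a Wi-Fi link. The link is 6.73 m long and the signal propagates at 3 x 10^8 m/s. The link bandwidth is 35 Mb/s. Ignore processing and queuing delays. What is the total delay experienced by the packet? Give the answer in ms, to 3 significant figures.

2.00 ms

L = 70000 bits.
Transmission delay = L/R = 70000 / 35000000 = 2 ms.
Propagation delay = d/s = 6.73 m / 300000000 m/s = 2.24333e-05 ms.
Total = 2.00 ms.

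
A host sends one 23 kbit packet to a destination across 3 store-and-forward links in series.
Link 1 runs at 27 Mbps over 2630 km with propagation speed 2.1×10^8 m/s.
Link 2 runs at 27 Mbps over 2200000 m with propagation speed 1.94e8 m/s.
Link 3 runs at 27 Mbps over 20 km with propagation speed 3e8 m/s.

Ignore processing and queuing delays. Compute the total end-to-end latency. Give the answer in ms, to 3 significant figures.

L = 23000 bits.
Transmission delay per hop = L/R = 23000/27000000 = 0.851852 ms; 3 hops → 2.55556 ms.
Propagation delays (d/s per hop): 12.5238, 11.3402, 0.0666667 ms; sum = 23.9307 ms.
End-to-end = 26.5 ms.

26.5 ms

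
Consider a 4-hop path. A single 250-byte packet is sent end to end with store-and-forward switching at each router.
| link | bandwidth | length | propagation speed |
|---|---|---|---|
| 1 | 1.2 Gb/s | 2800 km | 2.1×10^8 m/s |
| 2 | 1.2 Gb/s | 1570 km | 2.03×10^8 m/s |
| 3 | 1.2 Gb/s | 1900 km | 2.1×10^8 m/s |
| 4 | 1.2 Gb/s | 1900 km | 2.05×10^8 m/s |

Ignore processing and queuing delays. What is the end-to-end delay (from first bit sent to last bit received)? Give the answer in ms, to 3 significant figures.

39.4 ms

L = 250 × 8 = 2000 bits.
Transmission delay per hop = L/R = 2000/1200000000 = 0.00166667 ms; 4 hops → 0.00666667 ms.
Propagation delays (d/s per hop): 13.3333, 7.73399, 9.04762, 9.26829 ms; sum = 39.3832 ms.
End-to-end = 39.4 ms.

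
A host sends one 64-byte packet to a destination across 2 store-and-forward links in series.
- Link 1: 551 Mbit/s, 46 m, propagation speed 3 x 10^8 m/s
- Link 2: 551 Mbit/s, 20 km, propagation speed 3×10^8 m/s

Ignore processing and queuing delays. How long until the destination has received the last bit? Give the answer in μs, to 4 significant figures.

L = 64 × 8 = 512 bits.
Transmission delay per hop = L/R = 512/551000000 = 0.92922 μs; 2 hops → 1.85844 μs.
Propagation delays (d/s per hop): 0.153333, 66.6667 μs; sum = 66.82 μs.
End-to-end = 68.68 μs.

68.68 μs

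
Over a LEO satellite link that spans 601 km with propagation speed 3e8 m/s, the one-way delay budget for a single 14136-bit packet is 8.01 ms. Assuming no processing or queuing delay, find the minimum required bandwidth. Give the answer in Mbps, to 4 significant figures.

2.353 Mbps

Propagation delay = 601000 / 300000000 = 2.00333 ms.
Transmission budget = 8.01 − 2.00333 = 6.00667 ms.
R ≥ L / t_tx = 14136 bits / 0.00600667 s = 2.353 Mbps.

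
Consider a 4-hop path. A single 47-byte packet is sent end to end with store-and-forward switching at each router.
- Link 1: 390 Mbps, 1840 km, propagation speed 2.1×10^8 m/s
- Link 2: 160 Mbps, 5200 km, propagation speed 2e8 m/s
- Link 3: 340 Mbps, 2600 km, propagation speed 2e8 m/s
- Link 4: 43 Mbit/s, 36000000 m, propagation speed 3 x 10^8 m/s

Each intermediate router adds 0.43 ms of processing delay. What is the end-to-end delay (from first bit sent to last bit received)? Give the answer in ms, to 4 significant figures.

169.1 ms

L = 47 × 8 = 376 bits.
Transmission delays (L/R per hop): 0.000964103, 0.00235, 0.00110588, 0.00874419 ms; sum = 0.0131642 ms.
Propagation delays (d/s per hop): 8.7619, 26, 13, 120 ms; sum = 167.762 ms.
Processing at 3 router(s): 3 × 0.43 ms = 1.29 ms.
End-to-end = 169.1 ms.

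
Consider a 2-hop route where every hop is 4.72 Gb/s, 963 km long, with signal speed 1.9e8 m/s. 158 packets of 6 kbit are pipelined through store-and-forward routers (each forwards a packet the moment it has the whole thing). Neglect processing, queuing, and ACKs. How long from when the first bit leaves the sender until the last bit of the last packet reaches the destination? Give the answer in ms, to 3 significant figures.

10.3 ms

Per-hop transmission t_tx = L/R = 6000/4720000000 = 0.00127119 ms.
Per-hop propagation t_prop = 963000/190000000 = 5.06842 ms.
Pipeline fill: first packet needs 2·t_tx to clear all hops; remaining 157 packets each add one t_tx.
Total = (2+158-1)·t_tx + 2·t_prop = 159·0.00127119 + 2·5.06842 = 10.3 ms.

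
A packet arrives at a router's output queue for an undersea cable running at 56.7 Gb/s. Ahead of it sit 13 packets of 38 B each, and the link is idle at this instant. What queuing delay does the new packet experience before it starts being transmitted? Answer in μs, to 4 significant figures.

0.06970 μs

Each queued packet: L/R = 304/56700000000 = 0.00536155 μs.
13 queued → 0.0697002 μs.
Queuing delay = 0.06970 μs.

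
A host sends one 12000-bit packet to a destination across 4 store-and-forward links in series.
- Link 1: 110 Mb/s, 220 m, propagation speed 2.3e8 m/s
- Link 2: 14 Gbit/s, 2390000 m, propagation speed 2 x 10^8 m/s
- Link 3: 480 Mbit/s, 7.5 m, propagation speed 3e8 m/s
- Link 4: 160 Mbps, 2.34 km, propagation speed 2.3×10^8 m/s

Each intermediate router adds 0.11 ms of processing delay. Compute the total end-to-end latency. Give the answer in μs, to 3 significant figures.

Transmission delays (L/R per hop): 109.091, 0.857143, 25, 75 μs; sum = 209.948 μs.
Propagation delays (d/s per hop): 0.956522, 11950, 0.025, 10.1739 μs; sum = 11961.2 μs.
Processing at 3 router(s): 3 × 0.11 ms = 330 μs.
End-to-end = 12500 μs.

12500 μs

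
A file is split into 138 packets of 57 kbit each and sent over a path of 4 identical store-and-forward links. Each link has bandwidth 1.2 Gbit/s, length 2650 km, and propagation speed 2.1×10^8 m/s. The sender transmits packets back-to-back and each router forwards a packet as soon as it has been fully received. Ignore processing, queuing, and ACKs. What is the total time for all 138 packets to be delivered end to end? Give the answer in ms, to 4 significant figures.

57.17 ms

Per-hop transmission t_tx = L/R = 57000/1200000000 = 0.0475 ms.
Per-hop propagation t_prop = 2650000/210000000 = 12.619 ms.
Pipeline fill: first packet needs 4·t_tx to clear all hops; remaining 137 packets each add one t_tx.
Total = (4+138-1)·t_tx + 4·t_prop = 141·0.0475 + 4·12.619 = 57.17 ms.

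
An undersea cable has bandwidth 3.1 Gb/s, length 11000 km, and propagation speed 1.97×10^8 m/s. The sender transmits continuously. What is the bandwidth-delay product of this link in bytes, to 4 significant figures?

21640000 bytes

Propagation delay = 11000000 / 197000000 = 0.0558376 s.
BDP = R × t_prop = 3100000000 × 0.0558376 = 173096000 bits.
In bytes: 173096000/8 = 21640000 bytes.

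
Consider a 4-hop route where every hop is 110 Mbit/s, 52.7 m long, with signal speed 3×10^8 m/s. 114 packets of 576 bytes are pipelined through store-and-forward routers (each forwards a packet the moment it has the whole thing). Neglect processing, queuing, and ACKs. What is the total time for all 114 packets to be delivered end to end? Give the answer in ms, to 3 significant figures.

4.90 ms

Per-hop transmission t_tx = L/R = 4608/110000000 = 0.0418909 ms.
Per-hop propagation t_prop = 52.7/300000000 = 0.000175667 ms.
Pipeline fill: first packet needs 4·t_tx to clear all hops; remaining 113 packets each add one t_tx.
Total = (4+114-1)·t_tx + 4·t_prop = 117·0.0418909 + 4·0.000175667 = 4.90 ms.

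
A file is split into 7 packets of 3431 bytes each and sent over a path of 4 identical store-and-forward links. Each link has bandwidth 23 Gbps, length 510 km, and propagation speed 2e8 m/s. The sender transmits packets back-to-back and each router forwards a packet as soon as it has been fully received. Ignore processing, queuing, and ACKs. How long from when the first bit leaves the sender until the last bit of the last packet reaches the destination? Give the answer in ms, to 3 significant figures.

Per-hop transmission t_tx = L/R = 27448/23000000000 = 0.00119339 ms.
Per-hop propagation t_prop = 510000/200000000 = 2.55 ms.
Pipeline fill: first packet needs 4·t_tx to clear all hops; remaining 6 packets each add one t_tx.
Total = (4+7-1)·t_tx + 4·t_prop = 10·0.00119339 + 4·2.55 = 10.2 ms.

10.2 ms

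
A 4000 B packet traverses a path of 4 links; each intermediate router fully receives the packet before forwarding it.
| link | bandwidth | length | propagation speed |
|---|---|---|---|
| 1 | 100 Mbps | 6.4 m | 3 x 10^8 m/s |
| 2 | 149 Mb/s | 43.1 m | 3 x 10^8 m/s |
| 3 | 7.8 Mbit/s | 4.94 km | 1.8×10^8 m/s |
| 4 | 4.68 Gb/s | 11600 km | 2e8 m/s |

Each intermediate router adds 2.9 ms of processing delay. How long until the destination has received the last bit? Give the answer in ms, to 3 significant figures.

L = 4000 × 8 = 32000 bits.
Transmission delays (L/R per hop): 0.32, 0.214765, 4.10256, 0.00683761 ms; sum = 4.64417 ms.
Propagation delays (d/s per hop): 2.13333e-05, 0.000143667, 0.0274444, 58 ms; sum = 58.0276 ms.
Processing at 3 router(s): 3 × 2.9 ms = 8.7 ms.
End-to-end = 71.4 ms.

71.4 ms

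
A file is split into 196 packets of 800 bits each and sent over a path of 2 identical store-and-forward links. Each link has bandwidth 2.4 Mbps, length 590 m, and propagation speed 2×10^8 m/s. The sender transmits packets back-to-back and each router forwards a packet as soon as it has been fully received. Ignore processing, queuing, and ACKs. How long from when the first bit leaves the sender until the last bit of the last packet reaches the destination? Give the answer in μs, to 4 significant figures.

Per-hop transmission t_tx = L/R = 800/2400000 = 333.333 μs.
Per-hop propagation t_prop = 590/200000000 = 2.95 μs.
Pipeline fill: first packet needs 2·t_tx to clear all hops; remaining 195 packets each add one t_tx.
Total = (2+196-1)·t_tx + 2·t_prop = 197·333.333 + 2·2.95 = 65670 μs.

65670 μs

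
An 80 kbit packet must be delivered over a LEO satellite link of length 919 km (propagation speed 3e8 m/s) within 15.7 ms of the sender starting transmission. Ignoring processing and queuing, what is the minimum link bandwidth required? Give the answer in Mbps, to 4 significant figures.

Propagation delay = 919000 / 300000000 = 3.06333 ms.
Transmission budget = 15.7 − 3.06333 = 12.6367 ms.
R ≥ L / t_tx = 80000 bits / 0.0126367 s = 6.331 Mbps.

6.331 Mbps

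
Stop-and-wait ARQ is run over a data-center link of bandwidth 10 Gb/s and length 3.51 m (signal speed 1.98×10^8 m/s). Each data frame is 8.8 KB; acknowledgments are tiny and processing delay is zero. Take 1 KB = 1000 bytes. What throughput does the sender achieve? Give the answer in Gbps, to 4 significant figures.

t_tx = L/R = 70400/10000000000 = 7.04e-06 s.
t_prop = 3.51/198000000 = 1.77273e-08 s; RTT = 3.54545e-08 s.
Cycle = t_tx + RTT = 7.07545e-06 s.
Throughput = L / cycle = 70400 / 7.07545e-06 = 9.950 Gbps.

9.950 Gbps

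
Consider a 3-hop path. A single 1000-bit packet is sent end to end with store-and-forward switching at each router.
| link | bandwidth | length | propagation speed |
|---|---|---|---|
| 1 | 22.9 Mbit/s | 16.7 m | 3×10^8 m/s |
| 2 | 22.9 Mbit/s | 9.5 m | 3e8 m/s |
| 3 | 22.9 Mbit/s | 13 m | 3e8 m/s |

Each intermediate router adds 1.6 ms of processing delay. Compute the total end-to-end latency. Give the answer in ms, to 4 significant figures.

Transmission delay per hop = L/R = 1000/22900000 = 0.0436681 ms; 3 hops → 0.131004 ms.
Propagation delays (d/s per hop): 5.56667e-05, 3.16667e-05, 4.33333e-05 ms; sum = 0.000130667 ms.
Processing at 2 router(s): 2 × 1.6 ms = 3.2 ms.
End-to-end = 3.331 ms.

3.331 ms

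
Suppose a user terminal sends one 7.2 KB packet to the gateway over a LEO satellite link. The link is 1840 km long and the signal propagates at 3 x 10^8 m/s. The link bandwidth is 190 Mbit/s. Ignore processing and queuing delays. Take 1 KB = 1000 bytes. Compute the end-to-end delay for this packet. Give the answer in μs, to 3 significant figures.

6440 μs

L = 57600 bits.
Transmission delay = L/R = 57600 / 190000000 = 303.158 μs.
Propagation delay = d/s = 1840000 m / 300000000 m/s = 6133.33 μs.
Total = 6440 μs.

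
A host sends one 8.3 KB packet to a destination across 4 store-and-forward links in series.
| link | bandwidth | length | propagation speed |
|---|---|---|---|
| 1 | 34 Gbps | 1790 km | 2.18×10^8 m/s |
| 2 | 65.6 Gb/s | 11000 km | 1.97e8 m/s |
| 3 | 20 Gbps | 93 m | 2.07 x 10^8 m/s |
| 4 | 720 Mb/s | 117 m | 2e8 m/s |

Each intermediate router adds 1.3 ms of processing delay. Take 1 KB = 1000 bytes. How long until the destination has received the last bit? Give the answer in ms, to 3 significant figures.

68.0 ms

L = 66400 bits.
Transmission delays (L/R per hop): 0.00195294, 0.0010122, 0.00332, 0.0922222 ms; sum = 0.0985074 ms.
Propagation delays (d/s per hop): 8.21101, 55.8376, 0.000449275, 0.000585 ms; sum = 64.0496 ms.
Processing at 3 router(s): 3 × 1.3 ms = 3.9 ms.
End-to-end = 68.0 ms.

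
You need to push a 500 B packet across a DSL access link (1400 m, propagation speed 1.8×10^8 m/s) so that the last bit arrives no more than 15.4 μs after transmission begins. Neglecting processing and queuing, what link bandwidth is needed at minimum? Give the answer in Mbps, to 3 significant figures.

525 Mbps

L = 4000 bits.
Propagation delay = 1400 / 180000000 = 7.77778 μs.
Transmission budget = 15.4 − 7.77778 = 7.62222 μs.
R ≥ L / t_tx = 4000 bits / 7.62222e-06 s = 525 Mbps.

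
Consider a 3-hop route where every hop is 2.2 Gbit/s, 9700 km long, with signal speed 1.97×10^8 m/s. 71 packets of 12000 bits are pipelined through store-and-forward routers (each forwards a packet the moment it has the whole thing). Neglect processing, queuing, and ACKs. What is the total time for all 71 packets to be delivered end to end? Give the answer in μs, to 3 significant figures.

148000 μs

Per-hop transmission t_tx = L/R = 12000/2200000000 = 5.45455 μs.
Per-hop propagation t_prop = 9700000/197000000 = 49238.6 μs.
Pipeline fill: first packet needs 3·t_tx to clear all hops; remaining 70 packets each add one t_tx.
Total = (3+71-1)·t_tx + 3·t_prop = 73·5.45455 + 3·49238.6 = 148000 μs.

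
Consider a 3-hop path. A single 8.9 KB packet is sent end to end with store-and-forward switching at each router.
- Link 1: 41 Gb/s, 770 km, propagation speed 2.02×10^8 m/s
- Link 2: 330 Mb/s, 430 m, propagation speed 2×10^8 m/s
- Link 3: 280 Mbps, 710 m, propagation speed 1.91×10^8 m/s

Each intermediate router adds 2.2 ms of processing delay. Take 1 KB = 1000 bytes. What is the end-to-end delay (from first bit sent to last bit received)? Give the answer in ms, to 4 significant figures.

8.690 ms

L = 71200 bits.
Transmission delays (L/R per hop): 0.00173659, 0.215758, 0.254286 ms; sum = 0.47178 ms.
Propagation delays (d/s per hop): 3.81188, 0.00215, 0.00371728 ms; sum = 3.81775 ms.
Processing at 2 router(s): 2 × 2.2 ms = 4.4 ms.
End-to-end = 8.690 ms.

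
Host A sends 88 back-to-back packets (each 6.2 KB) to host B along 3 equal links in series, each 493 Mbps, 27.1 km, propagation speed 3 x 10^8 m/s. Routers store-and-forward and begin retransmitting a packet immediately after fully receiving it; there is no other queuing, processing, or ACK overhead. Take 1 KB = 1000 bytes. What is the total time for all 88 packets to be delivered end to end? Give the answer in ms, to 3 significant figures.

9.33 ms

Per-hop transmission t_tx = L/R = 49600/493000000 = 0.100609 ms.
Per-hop propagation t_prop = 27100/300000000 = 0.0903333 ms.
Pipeline fill: first packet needs 3·t_tx to clear all hops; remaining 87 packets each add one t_tx.
Total = (3+88-1)·t_tx + 3·t_prop = 90·0.100609 + 3·0.0903333 = 9.33 ms.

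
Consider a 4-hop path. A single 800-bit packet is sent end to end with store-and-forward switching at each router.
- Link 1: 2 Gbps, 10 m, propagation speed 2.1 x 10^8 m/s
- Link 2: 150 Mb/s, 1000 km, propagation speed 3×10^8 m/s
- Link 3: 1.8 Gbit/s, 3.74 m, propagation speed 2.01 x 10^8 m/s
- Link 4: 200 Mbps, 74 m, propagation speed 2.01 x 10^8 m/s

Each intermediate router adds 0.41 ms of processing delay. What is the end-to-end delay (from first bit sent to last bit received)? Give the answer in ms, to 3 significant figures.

4.57 ms

Transmission delays (L/R per hop): 0.0004, 0.00533333, 0.000444444, 0.004 ms; sum = 0.0101778 ms.
Propagation delays (d/s per hop): 4.7619e-05, 3.33333, 1.8607e-05, 0.000368159 ms; sum = 3.33377 ms.
Processing at 3 router(s): 3 × 0.41 ms = 1.23 ms.
End-to-end = 4.57 ms.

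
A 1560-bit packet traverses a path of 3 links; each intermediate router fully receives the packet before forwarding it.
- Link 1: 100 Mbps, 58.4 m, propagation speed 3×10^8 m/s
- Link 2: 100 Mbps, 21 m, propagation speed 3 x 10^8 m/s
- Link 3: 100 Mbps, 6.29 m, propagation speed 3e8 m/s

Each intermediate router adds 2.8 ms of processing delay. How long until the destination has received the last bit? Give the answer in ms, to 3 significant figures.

Transmission delay per hop = L/R = 1560/100000000 = 0.0156 ms; 3 hops → 0.0468 ms.
Propagation delays (d/s per hop): 0.000194667, 7e-05, 2.09667e-05 ms; sum = 0.000285633 ms.
Processing at 2 router(s): 2 × 2.8 ms = 5.6 ms.
End-to-end = 5.65 ms.

5.65 ms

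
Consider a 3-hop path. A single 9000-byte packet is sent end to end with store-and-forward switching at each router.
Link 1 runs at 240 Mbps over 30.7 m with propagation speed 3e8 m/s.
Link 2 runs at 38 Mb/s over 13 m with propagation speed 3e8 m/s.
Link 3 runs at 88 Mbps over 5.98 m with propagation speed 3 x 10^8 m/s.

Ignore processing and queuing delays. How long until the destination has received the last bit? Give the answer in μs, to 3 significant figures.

L = 9000 × 8 = 72000 bits.
Transmission delays (L/R per hop): 300, 1894.74, 818.182 μs; sum = 3012.92 μs.
Propagation delays (d/s per hop): 0.102333, 0.0433333, 0.0199333 μs; sum = 0.1656 μs.
End-to-end = 3010 μs.

3010 μs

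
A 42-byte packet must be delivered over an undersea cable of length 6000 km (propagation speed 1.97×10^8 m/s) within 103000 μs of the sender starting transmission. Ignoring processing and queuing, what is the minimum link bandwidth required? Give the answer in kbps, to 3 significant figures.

4.63 kbps

L = 336 bits.
Propagation delay = 6000000 / 197000000 = 30456.9 μs.
Transmission budget = 103000 − 30456.9 = 72543.1 μs.
R ≥ L / t_tx = 336 bits / 0.0725431 s = 4.63 kbps.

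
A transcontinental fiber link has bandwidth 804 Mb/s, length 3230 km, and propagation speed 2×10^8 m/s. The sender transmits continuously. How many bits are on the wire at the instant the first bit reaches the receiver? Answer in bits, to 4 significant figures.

12980000 bits

Propagation delay = 3230000 / 200000000 = 0.01615 s.
BDP = R × t_prop = 804000000 × 0.01615 = 12984600 bits.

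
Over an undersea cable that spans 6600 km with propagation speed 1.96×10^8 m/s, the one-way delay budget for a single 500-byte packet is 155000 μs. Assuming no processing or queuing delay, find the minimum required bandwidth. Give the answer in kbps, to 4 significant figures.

L = 4000 bits.
Propagation delay = 6600000 / 196000000 = 33673.5 μs.
Transmission budget = 155000 − 33673.5 = 121327 μs.
R ≥ L / t_tx = 4000 bits / 0.121327 s = 32.97 kbps.

32.97 kbps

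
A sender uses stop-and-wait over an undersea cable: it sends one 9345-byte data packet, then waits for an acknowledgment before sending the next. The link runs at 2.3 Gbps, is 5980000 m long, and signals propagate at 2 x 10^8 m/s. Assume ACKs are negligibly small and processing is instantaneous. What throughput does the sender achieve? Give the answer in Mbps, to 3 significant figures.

1.25 Mbps

t_tx = L/R = 74760/2300000000 = 3.25043e-05 s.
t_prop = 5980000/200000000 = 0.0299 s; RTT = 0.0598 s.
Cycle = t_tx + RTT = 0.0598325 s.
Throughput = L / cycle = 74760 / 0.0598325 = 1.25 Mbps.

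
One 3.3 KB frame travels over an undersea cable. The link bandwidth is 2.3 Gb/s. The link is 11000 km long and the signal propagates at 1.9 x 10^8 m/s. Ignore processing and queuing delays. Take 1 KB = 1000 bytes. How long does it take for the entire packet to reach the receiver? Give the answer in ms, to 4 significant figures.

L = 26400 bits.
Transmission delay = L/R = 26400 / 2300000000 = 0.0114783 ms.
Propagation delay = d/s = 11000000 m / 190000000 m/s = 57.8947 ms.
Total = 57.91 ms.

57.91 ms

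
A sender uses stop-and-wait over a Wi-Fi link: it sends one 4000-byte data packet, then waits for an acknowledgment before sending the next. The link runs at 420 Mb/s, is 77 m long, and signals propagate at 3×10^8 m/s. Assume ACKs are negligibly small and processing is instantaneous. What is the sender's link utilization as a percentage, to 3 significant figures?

t_tx = L/R = 32000/420000000 = 7.61905e-05 s.
t_prop = 77/300000000 = 2.56667e-07 s; RTT = 5.13333e-07 s.
Cycle = t_tx + RTT = 7.67038e-05 s.
Utilization = t_tx / cycle = 7.61905e-05/7.67038e-05 = 99.3 %.

99.3 %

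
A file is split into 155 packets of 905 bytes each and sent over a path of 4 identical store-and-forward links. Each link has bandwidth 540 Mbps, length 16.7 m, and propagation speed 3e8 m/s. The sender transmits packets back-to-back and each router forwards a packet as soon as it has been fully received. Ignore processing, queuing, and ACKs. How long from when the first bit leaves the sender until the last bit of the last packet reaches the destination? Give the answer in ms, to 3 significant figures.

Per-hop transmission t_tx = L/R = 7240/540000000 = 0.0134074 ms.
Per-hop propagation t_prop = 16.7/300000000 = 5.56667e-05 ms.
Pipeline fill: first packet needs 4·t_tx to clear all hops; remaining 154 packets each add one t_tx.
Total = (4+155-1)·t_tx + 4·t_prop = 158·0.0134074 + 4·5.56667e-05 = 2.12 ms.

2.12 ms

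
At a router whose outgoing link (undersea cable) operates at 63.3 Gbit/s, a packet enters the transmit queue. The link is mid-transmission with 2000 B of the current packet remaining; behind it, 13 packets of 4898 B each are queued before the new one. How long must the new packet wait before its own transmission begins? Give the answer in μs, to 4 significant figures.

8.300 μs

Each queued packet: L/R = 39184/63300000000 = 0.619021 μs.
13 queued → 8.04727 μs.
Plus remaining 16000 bits of current packet: 0.252765 μs.
Queuing delay = 8.300 μs.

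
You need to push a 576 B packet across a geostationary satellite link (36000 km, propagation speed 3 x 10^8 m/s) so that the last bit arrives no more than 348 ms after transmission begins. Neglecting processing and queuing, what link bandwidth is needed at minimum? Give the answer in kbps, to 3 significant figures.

L = 4608 bits.
Propagation delay = 36000000 / 300000000 = 120 ms.
Transmission budget = 348 − 120 = 228 ms.
R ≥ L / t_tx = 4608 bits / 0.228 s = 20.2 kbps.

20.2 kbps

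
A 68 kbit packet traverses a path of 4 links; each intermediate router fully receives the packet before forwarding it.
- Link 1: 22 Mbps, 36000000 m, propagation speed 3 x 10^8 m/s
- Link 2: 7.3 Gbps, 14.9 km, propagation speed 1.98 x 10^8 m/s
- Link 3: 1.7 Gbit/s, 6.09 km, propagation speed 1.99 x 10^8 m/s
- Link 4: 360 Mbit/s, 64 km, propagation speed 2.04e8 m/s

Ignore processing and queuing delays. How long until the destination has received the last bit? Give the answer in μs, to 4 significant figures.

L = 68000 bits.
Transmission delays (L/R per hop): 3090.91, 9.31507, 40, 188.889 μs; sum = 3329.11 μs.
Propagation delays (d/s per hop): 120000, 75.2525, 30.603, 313.725 μs; sum = 120420 μs.
End-to-end = 123700 μs.

123700 μs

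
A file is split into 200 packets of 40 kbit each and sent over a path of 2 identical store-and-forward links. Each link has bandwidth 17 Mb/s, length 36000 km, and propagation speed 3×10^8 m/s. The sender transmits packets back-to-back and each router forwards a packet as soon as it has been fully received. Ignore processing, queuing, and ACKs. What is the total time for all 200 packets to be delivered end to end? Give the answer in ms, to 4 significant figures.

Per-hop transmission t_tx = L/R = 40000/17000000 = 2.35294 ms.
Per-hop propagation t_prop = 36000000/300000000 = 120 ms.
Pipeline fill: first packet needs 2·t_tx to clear all hops; remaining 199 packets each add one t_tx.
Total = (2+200-1)·t_tx + 2·t_prop = 201·2.35294 + 2·120 = 712.9 ms.

712.9 ms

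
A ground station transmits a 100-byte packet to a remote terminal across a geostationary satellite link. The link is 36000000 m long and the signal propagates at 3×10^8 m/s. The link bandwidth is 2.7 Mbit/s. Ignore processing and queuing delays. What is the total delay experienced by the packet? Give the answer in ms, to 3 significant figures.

L = 100 × 8 = 800 bits.
Transmission delay = L/R = 800 / 2700000 = 0.296296 ms.
Propagation delay = d/s = 36000000 m / 300000000 m/s = 120 ms.
Total = 120 ms.

120 ms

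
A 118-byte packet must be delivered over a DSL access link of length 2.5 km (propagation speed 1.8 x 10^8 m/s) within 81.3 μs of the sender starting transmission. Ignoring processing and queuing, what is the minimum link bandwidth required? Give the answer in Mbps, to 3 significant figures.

L = 944 bits.
Propagation delay = 2500 / 180000000 = 13.8889 μs.
Transmission budget = 81.3 − 13.8889 = 67.4111 μs.
R ≥ L / t_tx = 944 bits / 6.74111e-05 s = 14.0 Mbps.

14.0 Mbps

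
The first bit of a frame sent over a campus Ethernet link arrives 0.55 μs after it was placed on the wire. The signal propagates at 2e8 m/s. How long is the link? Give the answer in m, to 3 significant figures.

d = s × t_prop = 200000000 × 5.5e-07 = 110 m.

110 m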